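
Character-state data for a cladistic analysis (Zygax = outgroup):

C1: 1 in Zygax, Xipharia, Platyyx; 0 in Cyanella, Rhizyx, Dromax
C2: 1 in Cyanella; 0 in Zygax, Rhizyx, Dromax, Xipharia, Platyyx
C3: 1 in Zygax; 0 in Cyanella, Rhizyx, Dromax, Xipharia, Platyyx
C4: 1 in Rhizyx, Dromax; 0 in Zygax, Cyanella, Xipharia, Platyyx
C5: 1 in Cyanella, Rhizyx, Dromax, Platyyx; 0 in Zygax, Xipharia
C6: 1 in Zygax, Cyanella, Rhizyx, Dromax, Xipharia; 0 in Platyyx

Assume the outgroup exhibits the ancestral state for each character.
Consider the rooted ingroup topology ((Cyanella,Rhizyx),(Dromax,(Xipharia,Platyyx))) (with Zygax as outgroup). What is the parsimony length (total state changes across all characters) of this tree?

9

Map each character onto ((Cyanella,Rhizyx),(Dromax,(Xipharia,Platyyx))) (rooted by Zygax) and count the minimum state changes it requires (Fitch parsimony):
C1: 2; C2: 1; C3: 1; C4: 2; C5: 2; C6: 1.
Total tree length = 9.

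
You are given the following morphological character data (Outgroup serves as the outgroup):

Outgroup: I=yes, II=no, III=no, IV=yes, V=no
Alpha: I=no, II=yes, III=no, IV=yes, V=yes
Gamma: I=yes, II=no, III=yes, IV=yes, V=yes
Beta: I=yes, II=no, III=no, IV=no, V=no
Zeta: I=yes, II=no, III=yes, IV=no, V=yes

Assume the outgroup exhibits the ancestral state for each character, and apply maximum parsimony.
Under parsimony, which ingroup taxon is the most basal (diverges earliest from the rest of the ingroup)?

Beta

Character polarity is set by the outgroup: the derived state is whichever differs from the outgroup's state, so for I, IV the derived state is 'no', and for the remaining characters it is 'yes'.
I (derived state 'no') is unique to Alpha (autapomorphy; uninformative for grouping).
II: derived state 'yes' in Alpha only — an autapomorphy, so it tells us nothing about relationships among taxa.
Only Gamma and Zeta show the derived state 'yes' for III, supporting them as a clade.
IV (state 'no') occurs in Beta and Zeta but conflicts with the nesting implied by the other characters — most parsimoniously interpreted as homoplasy.
V (derived state 'yes') is shared by Alpha, Gamma, and Zeta — a synapomorphy uniting that clade.
Most parsimonious ingroup topology: ((Alpha,(Gamma,Zeta)),Beta).
Beta is sister to the clade containing all other ingroup taxa, so it is the earliest-diverging (most basal) ingroup lineage.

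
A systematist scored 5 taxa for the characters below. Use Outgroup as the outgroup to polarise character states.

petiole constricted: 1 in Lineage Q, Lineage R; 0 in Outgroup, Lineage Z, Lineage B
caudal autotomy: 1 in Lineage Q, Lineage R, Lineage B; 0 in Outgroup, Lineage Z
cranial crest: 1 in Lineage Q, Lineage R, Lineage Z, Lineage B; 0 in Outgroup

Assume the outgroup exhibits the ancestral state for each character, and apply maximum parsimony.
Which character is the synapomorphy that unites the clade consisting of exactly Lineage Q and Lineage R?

petiole constricted

The outgroup has state '0' for every character, so '1' is the derived state throughout.
petiole constricted (derived state '1') is shared by Lineage Q and Lineage R — a synapomorphy uniting that clade.
caudal autotomy (derived state '1') is shared by Lineage B, Lineage Q, and Lineage R — a synapomorphy uniting that clade.
cranial crest (derived state '1') is shared by all ingroup taxa — unites the whole ingroup.
Most parsimonious ingroup topology: (((Lineage Q,Lineage R),Lineage B),Lineage Z).
The clade {Lineage Q, Lineage R} is supported by petiole constricted: its derived state '1' occurs in exactly those taxa and in no other taxon (including the outgroup).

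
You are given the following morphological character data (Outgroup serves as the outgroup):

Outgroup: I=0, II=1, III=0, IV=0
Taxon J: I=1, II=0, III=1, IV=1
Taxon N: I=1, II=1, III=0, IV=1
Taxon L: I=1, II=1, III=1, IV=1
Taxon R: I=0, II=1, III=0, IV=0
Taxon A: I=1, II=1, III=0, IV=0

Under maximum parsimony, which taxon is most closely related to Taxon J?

Taxon L

Character polarity is set by the outgroup: the derived state is whichever differs from the outgroup's state, so for II the derived state is '0', and for the remaining characters it is '1'.
Only Taxon A, Taxon J, Taxon L, and Taxon N show the derived state '1' for I, supporting them as a clade.
II: derived state '0' in Taxon J only — an autapomorphy, so it tells us nothing about relationships among taxa.
III (derived state '1') is shared by Taxon J and Taxon L — a synapomorphy uniting that clade.
IV (derived state '1') is shared by Taxon J, Taxon L, and Taxon N — a synapomorphy uniting that clade.
Most parsimonious ingroup topology: (((Taxon N,(Taxon L,Taxon J)),Taxon A),Taxon R).
Taxon J and Taxon L form a cherry on this tree, so they are sister taxa.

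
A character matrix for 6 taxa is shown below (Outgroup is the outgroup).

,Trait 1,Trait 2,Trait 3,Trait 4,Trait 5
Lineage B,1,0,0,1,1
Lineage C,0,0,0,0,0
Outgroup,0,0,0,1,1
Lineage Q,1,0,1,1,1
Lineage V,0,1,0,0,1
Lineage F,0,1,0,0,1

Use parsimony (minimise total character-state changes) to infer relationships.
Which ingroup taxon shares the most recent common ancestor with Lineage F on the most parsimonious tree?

Character polarity is set by the outgroup: the derived state is whichever differs from the outgroup's state, so for Trait 4, Trait 5 the derived state is '0', and for the remaining characters it is '1'.
Only Lineage B and Lineage Q show the derived state '1' for Trait 1, supporting them as a clade.
Trait 2: derived state '1' in Lineage F and Lineage V only — synapomorphy for {Lineage F, Lineage V}.
Trait 3: derived state '1' in Lineage Q only — an autapomorphy, so it tells us nothing about relationships among taxa.
Trait 4: derived state '0' in Lineage C, Lineage F, and Lineage V only — synapomorphy for {Lineage C, Lineage F, Lineage V}.
Trait 5 (derived state '0') is unique to Lineage C (autapomorphy; uninformative for grouping).
Most parsimonious ingroup topology: ((Lineage Q,Lineage B),((Lineage F,Lineage V),Lineage C)).
Lineage F and Lineage V form a cherry on this tree, so they are sister taxa.

Lineage V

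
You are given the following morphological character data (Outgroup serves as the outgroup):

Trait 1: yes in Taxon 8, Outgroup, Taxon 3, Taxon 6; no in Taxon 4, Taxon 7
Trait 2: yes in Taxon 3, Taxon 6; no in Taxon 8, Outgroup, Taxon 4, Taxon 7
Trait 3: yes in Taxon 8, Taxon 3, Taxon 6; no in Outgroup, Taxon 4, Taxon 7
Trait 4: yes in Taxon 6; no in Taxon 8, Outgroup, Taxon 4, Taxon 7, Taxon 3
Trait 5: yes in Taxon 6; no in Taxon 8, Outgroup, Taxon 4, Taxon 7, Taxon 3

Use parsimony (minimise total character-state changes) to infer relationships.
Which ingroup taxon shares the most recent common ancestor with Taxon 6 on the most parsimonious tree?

Taxon 3

Character polarity is set by the outgroup: the derived state is whichever differs from the outgroup's state, so for Trait 1 the derived state is 'no', and for the remaining characters it is 'yes'.
Only Taxon 4 and Taxon 7 show the derived state 'no' for Trait 1, supporting them as a clade.
Trait 2 (derived state 'yes') is shared by Taxon 3 and Taxon 6 — a synapomorphy uniting that clade.
Only Taxon 3, Taxon 6, and Taxon 8 show the derived state 'yes' for Trait 3, supporting them as a clade.
Trait 4: derived state 'yes' in Taxon 6 only — an autapomorphy, so it tells us nothing about relationships among taxa.
Trait 5: derived state 'yes' in Taxon 6 only — an autapomorphy, so it tells us nothing about relationships among taxa.
Most parsimonious ingroup topology: (((Taxon 3,Taxon 6),Taxon 8),(Taxon 7,Taxon 4)).
Taxon 6 and Taxon 3 form a cherry on this tree, so they are sister taxa.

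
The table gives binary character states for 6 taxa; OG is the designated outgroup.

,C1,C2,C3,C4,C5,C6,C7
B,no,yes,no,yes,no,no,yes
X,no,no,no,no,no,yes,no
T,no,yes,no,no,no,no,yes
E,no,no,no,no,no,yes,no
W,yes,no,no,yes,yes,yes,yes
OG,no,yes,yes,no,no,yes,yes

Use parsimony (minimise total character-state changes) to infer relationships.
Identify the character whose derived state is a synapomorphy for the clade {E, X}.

Character polarity is set by the outgroup: the derived state is whichever differs from the outgroup's state, so for C2, C3, C6, C7 the derived state is 'no', and for the remaining characters it is 'yes'.
C1 (derived state 'yes') is unique to W (autapomorphy; uninformative for grouping).
Only E, W, and X show the derived state 'no' for C2, supporting them as a clade.
C3 (derived state 'no') is shared by all ingroup taxa — unites the whole ingroup.
C4 (state 'yes') occurs in B and W but conflicts with the nesting implied by the other characters — most parsimoniously interpreted as homoplasy.
C5: derived state 'yes' in W only — an autapomorphy, so it tells us nothing about relationships among taxa.
C6 (derived state 'no') is shared by B and T — a synapomorphy uniting that clade.
C7: derived state 'no' in E and X only — synapomorphy for {E, X}.
Most parsimonious ingroup topology: ((W,(X,E)),(T,B)).
The clade {E, X} is supported by C7: its derived state 'no' occurs in exactly those taxa and in no other taxon (including the outgroup).

C7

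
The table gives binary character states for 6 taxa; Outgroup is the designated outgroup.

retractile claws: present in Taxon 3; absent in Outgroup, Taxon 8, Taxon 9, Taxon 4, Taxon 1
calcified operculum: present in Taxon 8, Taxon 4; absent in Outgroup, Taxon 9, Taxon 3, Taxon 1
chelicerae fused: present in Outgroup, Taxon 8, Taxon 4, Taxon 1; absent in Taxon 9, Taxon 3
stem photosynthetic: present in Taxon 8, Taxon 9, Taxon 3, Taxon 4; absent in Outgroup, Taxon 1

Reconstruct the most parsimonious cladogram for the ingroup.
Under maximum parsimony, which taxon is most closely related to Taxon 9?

Character polarity is set by the outgroup: the derived state is whichever differs from the outgroup's state, so for chelicerae fused the derived state is 'absent', and for the remaining characters it is 'present'.
retractile claws (derived state 'present') is unique to Taxon 3 (autapomorphy; uninformative for grouping).
Only Taxon 4 and Taxon 8 show the derived state 'present' for calcified operculum, supporting them as a clade.
chelicerae fused (derived state 'absent') is shared by Taxon 3 and Taxon 9 — a synapomorphy uniting that clade.
stem photosynthetic: derived state 'present' in Taxon 3, Taxon 4, Taxon 8, and Taxon 9 only — synapomorphy for {Taxon 3, Taxon 4, Taxon 8, Taxon 9}.
Most parsimonious ingroup topology: (((Taxon 8,Taxon 4),(Taxon 9,Taxon 3)),Taxon 1).
Taxon 9 and Taxon 3 form a cherry on this tree, so they are sister taxa.

Taxon 3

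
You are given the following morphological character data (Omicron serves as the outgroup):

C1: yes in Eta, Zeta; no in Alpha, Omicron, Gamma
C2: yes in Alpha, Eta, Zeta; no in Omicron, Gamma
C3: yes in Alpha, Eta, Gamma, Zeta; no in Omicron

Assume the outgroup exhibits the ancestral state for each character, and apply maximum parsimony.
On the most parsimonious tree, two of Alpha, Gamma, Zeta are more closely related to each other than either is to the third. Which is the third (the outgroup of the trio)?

Gamma

The outgroup has state 'no' for every character, so 'yes' is the derived state throughout.
C1 (derived state 'yes') is shared by Eta and Zeta — a synapomorphy uniting that clade.
Only Alpha, Eta, and Zeta show the derived state 'yes' for C2, supporting them as a clade.
C3 (derived state 'yes') is shared by all ingroup taxa — unites the whole ingroup.
Most parsimonious ingroup topology: (((Zeta,Eta),Alpha),Gamma).
Alpha and Zeta share a more recent common ancestor with each other than either does with Gamma, so Gamma is the least closely related of the three.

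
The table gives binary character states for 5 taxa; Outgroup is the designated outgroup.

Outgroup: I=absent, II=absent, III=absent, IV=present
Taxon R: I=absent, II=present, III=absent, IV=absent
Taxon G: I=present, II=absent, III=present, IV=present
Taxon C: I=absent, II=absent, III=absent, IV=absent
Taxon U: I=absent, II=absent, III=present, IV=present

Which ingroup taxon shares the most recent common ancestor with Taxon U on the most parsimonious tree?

Taxon G

Character polarity is set by the outgroup: the derived state is whichever differs from the outgroup's state, so for IV the derived state is 'absent', and for the remaining characters it is 'present'.
I: derived state 'present' in Taxon G only — an autapomorphy, so it tells us nothing about relationships among taxa.
II (derived state 'present') is unique to Taxon R (autapomorphy; uninformative for grouping).
Only Taxon G and Taxon U show the derived state 'present' for III, supporting them as a clade.
IV (derived state 'absent') is shared by Taxon C and Taxon R — a synapomorphy uniting that clade.
Most parsimonious ingroup topology: ((Taxon R,Taxon C),(Taxon G,Taxon U)).
Taxon U and Taxon G form a cherry on this tree, so they are sister taxa.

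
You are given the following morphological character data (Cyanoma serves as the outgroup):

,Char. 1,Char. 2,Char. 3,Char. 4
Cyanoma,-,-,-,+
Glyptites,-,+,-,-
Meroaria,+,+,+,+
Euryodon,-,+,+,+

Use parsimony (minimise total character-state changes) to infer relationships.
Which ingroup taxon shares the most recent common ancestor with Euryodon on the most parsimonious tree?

Meroaria

Character polarity is set by the outgroup: the derived state is whichever differs from the outgroup's state, so for Char. 4 the derived state is '-', and for the remaining characters it is '+'.
Char. 1 (derived state '+') is unique to Meroaria (autapomorphy; uninformative for grouping).
Char. 2 (derived state '+') is shared by all ingroup taxa — unites the whole ingroup.
Char. 3 (derived state '+') is shared by Euryodon and Meroaria — a synapomorphy uniting that clade.
Char. 4: derived state '-' in Glyptites only — an autapomorphy, so it tells us nothing about relationships among taxa.
Most parsimonious ingroup topology: (Glyptites,(Meroaria,Euryodon)).
Euryodon and Meroaria form a cherry on this tree, so they are sister taxa.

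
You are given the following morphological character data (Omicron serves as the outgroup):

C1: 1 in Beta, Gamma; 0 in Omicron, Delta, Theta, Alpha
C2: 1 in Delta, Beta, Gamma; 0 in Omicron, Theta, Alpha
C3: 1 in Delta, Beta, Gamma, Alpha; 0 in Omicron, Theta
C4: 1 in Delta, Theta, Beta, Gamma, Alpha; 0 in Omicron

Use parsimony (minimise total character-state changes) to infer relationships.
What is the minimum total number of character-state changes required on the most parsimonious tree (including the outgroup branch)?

The outgroup has state '0' for every character, so '1' is the derived state throughout.
C1 (derived state '1') is shared by Beta and Gamma — a synapomorphy uniting that clade.
Only Beta, Delta, and Gamma show the derived state '1' for C2, supporting them as a clade.
C3: derived state '1' in Alpha, Beta, Delta, and Gamma only — synapomorphy for {Alpha, Beta, Delta, Gamma}.
C4 (derived state '1') is shared by all ingroup taxa — unites the whole ingroup.
Most parsimonious ingroup topology: (((Delta,(Beta,Gamma)),Alpha),Theta).
Changes per character on this tree: C1: 1; C2: 1; C3: 1; C4: 1.
Total = 4.

4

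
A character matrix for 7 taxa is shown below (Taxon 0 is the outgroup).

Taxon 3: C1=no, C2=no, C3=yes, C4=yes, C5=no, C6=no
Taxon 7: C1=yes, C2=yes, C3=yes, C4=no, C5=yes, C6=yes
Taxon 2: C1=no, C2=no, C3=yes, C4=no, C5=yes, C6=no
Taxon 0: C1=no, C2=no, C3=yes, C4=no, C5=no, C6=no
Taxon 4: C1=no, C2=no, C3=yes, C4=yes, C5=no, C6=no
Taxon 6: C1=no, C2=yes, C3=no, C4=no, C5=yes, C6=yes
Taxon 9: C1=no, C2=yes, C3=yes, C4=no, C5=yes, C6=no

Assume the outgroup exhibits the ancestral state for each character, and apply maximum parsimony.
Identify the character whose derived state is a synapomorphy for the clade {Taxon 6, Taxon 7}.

Character polarity is set by the outgroup: the derived state is whichever differs from the outgroup's state, so for C3 the derived state is 'no', and for the remaining characters it is 'yes'.
C1: derived state 'yes' in Taxon 7 only — an autapomorphy, so it tells us nothing about relationships among taxa.
C2: derived state 'yes' in Taxon 6, Taxon 7, and Taxon 9 only — synapomorphy for {Taxon 6, Taxon 7, Taxon 9}.
C3: derived state 'no' in Taxon 6 only — an autapomorphy, so it tells us nothing about relationships among taxa.
C4 (derived state 'yes') is shared by Taxon 3 and Taxon 4 — a synapomorphy uniting that clade.
C5: derived state 'yes' in Taxon 2, Taxon 6, Taxon 7, and Taxon 9 only — synapomorphy for {Taxon 2, Taxon 6, Taxon 7, Taxon 9}.
C6: derived state 'yes' in Taxon 6 and Taxon 7 only — synapomorphy for {Taxon 6, Taxon 7}.
Most parsimonious ingroup topology: (((Taxon 9,(Taxon 7,Taxon 6)),Taxon 2),(Taxon 3,Taxon 4)).
The clade {Taxon 6, Taxon 7} is supported by C6: its derived state 'yes' occurs in exactly those taxa and in no other taxon (including the outgroup).

C6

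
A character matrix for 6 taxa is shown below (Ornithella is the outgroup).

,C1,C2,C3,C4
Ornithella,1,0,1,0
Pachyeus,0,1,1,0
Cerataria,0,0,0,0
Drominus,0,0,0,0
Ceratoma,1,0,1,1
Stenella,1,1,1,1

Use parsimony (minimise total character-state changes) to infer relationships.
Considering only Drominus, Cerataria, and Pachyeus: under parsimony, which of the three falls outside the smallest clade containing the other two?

Character polarity is set by the outgroup: the derived state is whichever differs from the outgroup's state, so for C1, C3 the derived state is '0', and for the remaining characters it is '1'.
Only Cerataria, Drominus, and Pachyeus show the derived state '0' for C1, supporting them as a clade.
C2 groups Pachyeus and Stenella, which is incompatible with the clades supported by the remaining characters; treating it as convergent (homoplasy) costs fewer steps than any alternative tree.
C3: derived state '0' in Cerataria and Drominus only — synapomorphy for {Cerataria, Drominus}.
Only Ceratoma and Stenella show the derived state '1' for C4, supporting them as a clade.
Most parsimonious ingroup topology: ((Pachyeus,(Cerataria,Drominus)),(Ceratoma,Stenella)).
Cerataria and Drominus share a more recent common ancestor with each other than either does with Pachyeus, so Pachyeus is the least closely related of the three.

Pachyeus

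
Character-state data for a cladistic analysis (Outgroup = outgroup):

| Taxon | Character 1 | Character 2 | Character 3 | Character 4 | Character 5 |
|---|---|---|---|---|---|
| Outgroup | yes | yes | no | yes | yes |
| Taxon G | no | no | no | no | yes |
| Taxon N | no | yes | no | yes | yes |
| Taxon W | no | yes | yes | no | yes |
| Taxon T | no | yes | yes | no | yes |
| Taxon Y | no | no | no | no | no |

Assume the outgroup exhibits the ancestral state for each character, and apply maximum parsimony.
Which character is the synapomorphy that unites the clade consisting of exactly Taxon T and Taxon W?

Character 3

Character polarity is set by the outgroup: the derived state is whichever differs from the outgroup's state, so for Character 1, Character 2, Character 4, Character 5 the derived state is 'no', and for the remaining characters it is 'yes'.
All ingroup taxa share the derived state 'no' for Character 1; it defines the ingroup but does not resolve relationships within it.
Only Taxon G and Taxon Y show the derived state 'no' for Character 2, supporting them as a clade.
Character 3: derived state 'yes' in Taxon T and Taxon W only — synapomorphy for {Taxon T, Taxon W}.
Character 4: derived state 'no' in Taxon G, Taxon T, Taxon W, and Taxon Y only — synapomorphy for {Taxon G, Taxon T, Taxon W, Taxon Y}.
Character 5 (derived state 'no') is unique to Taxon Y (autapomorphy; uninformative for grouping).
Most parsimonious ingroup topology: (((Taxon G,Taxon Y),(Taxon W,Taxon T)),Taxon N).
The clade {Taxon T, Taxon W} is supported by Character 3: its derived state 'yes' occurs in exactly those taxa and in no other taxon (including the outgroup).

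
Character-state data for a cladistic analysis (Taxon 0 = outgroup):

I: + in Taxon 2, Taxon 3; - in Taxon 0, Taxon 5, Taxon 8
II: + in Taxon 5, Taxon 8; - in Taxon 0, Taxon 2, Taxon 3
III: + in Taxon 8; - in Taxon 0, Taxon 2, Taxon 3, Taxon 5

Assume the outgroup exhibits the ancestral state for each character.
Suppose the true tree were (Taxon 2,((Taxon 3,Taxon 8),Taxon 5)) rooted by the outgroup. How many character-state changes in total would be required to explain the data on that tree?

5

Map each character onto (Taxon 2,((Taxon 3,Taxon 8),Taxon 5)) (rooted by Taxon 0) and count the minimum state changes it requires (Fitch parsimony):
I: 2; II: 2; III: 1.
Total tree length = 5.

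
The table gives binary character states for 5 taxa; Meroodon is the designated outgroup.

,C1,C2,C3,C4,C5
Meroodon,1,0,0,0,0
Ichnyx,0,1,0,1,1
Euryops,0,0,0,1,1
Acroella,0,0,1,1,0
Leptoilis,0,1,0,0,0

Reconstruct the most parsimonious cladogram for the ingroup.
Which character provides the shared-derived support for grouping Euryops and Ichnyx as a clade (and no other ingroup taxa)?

C5

Character polarity is set by the outgroup: the derived state is whichever differs from the outgroup's state, so for C1 the derived state is '0', and for the remaining characters it is '1'.
All ingroup taxa share the derived state '0' for C1; it defines the ingroup but does not resolve relationships within it.
C2 groups Ichnyx and Leptoilis, which is incompatible with the clades supported by the remaining characters; treating it as convergent (homoplasy) costs fewer steps than any alternative tree.
C3 (derived state '1') is unique to Acroella (autapomorphy; uninformative for grouping).
C4: derived state '1' in Acroella, Euryops, and Ichnyx only — synapomorphy for {Acroella, Euryops, Ichnyx}.
Only Euryops and Ichnyx show the derived state '1' for C5, supporting them as a clade.
Most parsimonious ingroup topology: (((Ichnyx,Euryops),Acroella),Leptoilis).
The clade {Euryops, Ichnyx} is supported by C5: its derived state '1' occurs in exactly those taxa and in no other taxon (including the outgroup).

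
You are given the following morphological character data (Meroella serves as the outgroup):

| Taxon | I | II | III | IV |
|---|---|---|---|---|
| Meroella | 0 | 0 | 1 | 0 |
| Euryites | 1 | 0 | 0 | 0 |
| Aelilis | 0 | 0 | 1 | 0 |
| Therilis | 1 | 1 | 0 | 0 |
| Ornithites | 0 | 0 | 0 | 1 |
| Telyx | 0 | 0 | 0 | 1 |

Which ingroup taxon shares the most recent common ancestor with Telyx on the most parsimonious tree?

Ornithites

Character polarity is set by the outgroup: the derived state is whichever differs from the outgroup's state, so for III the derived state is '0', and for the remaining characters it is '1'.
Only Euryites and Therilis show the derived state '1' for I, supporting them as a clade.
II (derived state '1') is unique to Therilis (autapomorphy; uninformative for grouping).
Only Euryites, Ornithites, Telyx, and Therilis show the derived state '0' for III, supporting them as a clade.
IV (derived state '1') is shared by Ornithites and Telyx — a synapomorphy uniting that clade.
Most parsimonious ingroup topology: (((Euryites,Therilis),(Ornithites,Telyx)),Aelilis).
Telyx and Ornithites form a cherry on this tree, so they are sister taxa.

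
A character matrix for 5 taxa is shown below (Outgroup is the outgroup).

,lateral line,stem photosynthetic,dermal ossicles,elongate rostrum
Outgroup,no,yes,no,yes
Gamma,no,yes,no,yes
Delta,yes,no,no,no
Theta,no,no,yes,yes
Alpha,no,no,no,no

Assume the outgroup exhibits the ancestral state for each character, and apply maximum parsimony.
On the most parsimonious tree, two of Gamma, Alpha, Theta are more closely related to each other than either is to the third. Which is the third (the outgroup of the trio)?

Gamma

Character polarity is set by the outgroup: the derived state is whichever differs from the outgroup's state, so for stem photosynthetic, elongate rostrum the derived state is 'no', and for the remaining characters it is 'yes'.
lateral line: derived state 'yes' in Delta only — an autapomorphy, so it tells us nothing about relationships among taxa.
stem photosynthetic: derived state 'no' in Alpha, Delta, and Theta only — synapomorphy for {Alpha, Delta, Theta}.
dermal ossicles: derived state 'yes' in Theta only — an autapomorphy, so it tells us nothing about relationships among taxa.
Only Alpha and Delta show the derived state 'no' for elongate rostrum, supporting them as a clade.
Most parsimonious ingroup topology: (Gamma,((Delta,Alpha),Theta)).
Alpha and Theta share a more recent common ancestor with each other than either does with Gamma, so Gamma is the least closely related of the three.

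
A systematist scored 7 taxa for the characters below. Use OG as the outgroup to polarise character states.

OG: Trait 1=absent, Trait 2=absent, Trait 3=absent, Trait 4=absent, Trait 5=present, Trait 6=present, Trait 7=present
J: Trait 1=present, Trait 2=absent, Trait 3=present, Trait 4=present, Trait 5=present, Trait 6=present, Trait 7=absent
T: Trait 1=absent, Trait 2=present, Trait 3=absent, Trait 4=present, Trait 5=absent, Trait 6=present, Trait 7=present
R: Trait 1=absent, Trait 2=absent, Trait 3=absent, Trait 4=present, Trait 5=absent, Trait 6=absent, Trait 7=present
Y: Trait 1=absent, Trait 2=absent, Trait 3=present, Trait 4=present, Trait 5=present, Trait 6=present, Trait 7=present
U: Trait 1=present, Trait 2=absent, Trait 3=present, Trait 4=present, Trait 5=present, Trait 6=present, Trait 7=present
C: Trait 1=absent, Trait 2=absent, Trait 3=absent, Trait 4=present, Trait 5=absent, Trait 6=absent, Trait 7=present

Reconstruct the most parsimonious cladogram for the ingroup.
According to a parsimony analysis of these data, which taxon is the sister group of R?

Character polarity is set by the outgroup: the derived state is whichever differs from the outgroup's state, so for Trait 5, Trait 6, Trait 7 the derived state is 'absent', and for the remaining characters it is 'present'.
Trait 1: derived state 'present' in J and U only — synapomorphy for {J, U}.
Trait 2: derived state 'present' in T only — an autapomorphy, so it tells us nothing about relationships among taxa.
Trait 3 (derived state 'present') is shared by J, U, and Y — a synapomorphy uniting that clade.
All ingroup taxa share the derived state 'present' for Trait 4; it defines the ingroup but does not resolve relationships within it.
Trait 5: derived state 'absent' in C, R, and T only — synapomorphy for {C, R, T}.
Trait 6 (derived state 'absent') is shared by C and R — a synapomorphy uniting that clade.
Trait 7: derived state 'absent' in J only — an autapomorphy, so it tells us nothing about relationships among taxa.
Most parsimonious ingroup topology: (((J,U),Y),(T,(R,C))).
R and C form a cherry on this tree, so they are sister taxa.

C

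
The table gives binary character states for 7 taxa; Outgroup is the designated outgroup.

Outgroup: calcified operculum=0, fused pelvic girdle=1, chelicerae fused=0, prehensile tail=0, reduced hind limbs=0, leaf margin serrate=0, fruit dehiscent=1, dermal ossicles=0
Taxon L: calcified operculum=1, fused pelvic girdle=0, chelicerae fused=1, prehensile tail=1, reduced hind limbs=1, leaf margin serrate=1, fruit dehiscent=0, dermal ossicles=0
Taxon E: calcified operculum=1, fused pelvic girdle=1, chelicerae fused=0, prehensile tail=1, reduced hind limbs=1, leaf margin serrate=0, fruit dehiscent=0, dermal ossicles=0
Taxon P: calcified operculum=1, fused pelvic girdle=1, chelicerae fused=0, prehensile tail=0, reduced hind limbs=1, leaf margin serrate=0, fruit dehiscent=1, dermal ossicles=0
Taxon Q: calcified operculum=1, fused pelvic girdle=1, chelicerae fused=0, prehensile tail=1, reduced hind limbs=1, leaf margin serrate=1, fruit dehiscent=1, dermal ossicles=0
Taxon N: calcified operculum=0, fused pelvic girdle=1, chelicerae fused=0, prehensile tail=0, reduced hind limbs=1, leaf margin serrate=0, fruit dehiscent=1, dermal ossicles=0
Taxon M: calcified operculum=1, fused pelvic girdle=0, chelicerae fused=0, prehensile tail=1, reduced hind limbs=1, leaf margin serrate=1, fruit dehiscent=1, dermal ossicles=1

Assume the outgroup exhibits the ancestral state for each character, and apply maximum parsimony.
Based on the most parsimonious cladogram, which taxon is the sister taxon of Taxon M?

Taxon L

Character polarity is set by the outgroup: the derived state is whichever differs from the outgroup's state, so for fused pelvic girdle, fruit dehiscent the derived state is '0', and for the remaining characters it is '1'.
calcified operculum (derived state '1') is shared by Taxon E, Taxon L, Taxon M, Taxon P, and Taxon Q — a synapomorphy uniting that clade.
Only Taxon L and Taxon M show the derived state '0' for fused pelvic girdle, supporting them as a clade.
chelicerae fused (derived state '1') is unique to Taxon L (autapomorphy; uninformative for grouping).
prehensile tail (derived state '1') is shared by Taxon E, Taxon L, Taxon M, and Taxon Q — a synapomorphy uniting that clade.
All ingroup taxa share the derived state '1' for reduced hind limbs; it defines the ingroup but does not resolve relationships within it.
leaf margin serrate: derived state '1' in Taxon L, Taxon M, and Taxon Q only — synapomorphy for {Taxon L, Taxon M, Taxon Q}.
fruit dehiscent groups Taxon E and Taxon L, which is incompatible with the clades supported by the remaining characters; treating it as convergent (homoplasy) costs fewer steps than any alternative tree.
dermal ossicles (derived state '1') is unique to Taxon M (autapomorphy; uninformative for grouping).
Most parsimonious ingroup topology: (((((Taxon L,Taxon M),Taxon Q),Taxon E),Taxon P),Taxon N).
Taxon M and Taxon L form a cherry on this tree, so they are sister taxa.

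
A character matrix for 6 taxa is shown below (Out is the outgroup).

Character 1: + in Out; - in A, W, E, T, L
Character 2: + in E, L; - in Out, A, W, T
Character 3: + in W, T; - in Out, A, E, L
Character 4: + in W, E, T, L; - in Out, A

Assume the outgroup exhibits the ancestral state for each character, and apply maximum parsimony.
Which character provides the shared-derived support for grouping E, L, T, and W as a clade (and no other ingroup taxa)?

Character polarity is set by the outgroup: the derived state is whichever differs from the outgroup's state, so for Character 1 the derived state is '-', and for the remaining characters it is '+'.
All ingroup taxa share the derived state '-' for Character 1; it defines the ingroup but does not resolve relationships within it.
Character 2: derived state '+' in E and L only — synapomorphy for {E, L}.
Character 3 (derived state '+') is shared by T and W — a synapomorphy uniting that clade.
Only E, L, T, and W show the derived state '+' for Character 4, supporting them as a clade.
Most parsimonious ingroup topology: (A,((W,T),(E,L))).
The clade {E, L, T, W} is supported by Character 4: its derived state '+' occurs in exactly those taxa and in no other taxon (including the outgroup).

Character 4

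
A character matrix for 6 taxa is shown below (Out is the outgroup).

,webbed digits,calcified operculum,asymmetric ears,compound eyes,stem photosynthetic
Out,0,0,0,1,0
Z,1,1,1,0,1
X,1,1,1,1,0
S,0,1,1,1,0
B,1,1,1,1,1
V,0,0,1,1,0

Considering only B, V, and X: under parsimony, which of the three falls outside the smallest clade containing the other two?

V

Character polarity is set by the outgroup: the derived state is whichever differs from the outgroup's state, so for compound eyes the derived state is '0', and for the remaining characters it is '1'.
webbed digits: derived state '1' in B, X, and Z only — synapomorphy for {B, X, Z}.
Only B, S, X, and Z show the derived state '1' for calcified operculum, supporting them as a clade.
All ingroup taxa share the derived state '1' for asymmetric ears; it defines the ingroup but does not resolve relationships within it.
compound eyes: derived state '0' in Z only — an autapomorphy, so it tells us nothing about relationships among taxa.
stem photosynthetic (derived state '1') is shared by B and Z — a synapomorphy uniting that clade.
Most parsimonious ingroup topology: ((((Z,B),X),S),V).
B and X share a more recent common ancestor with each other than either does with V, so V is the least closely related of the three.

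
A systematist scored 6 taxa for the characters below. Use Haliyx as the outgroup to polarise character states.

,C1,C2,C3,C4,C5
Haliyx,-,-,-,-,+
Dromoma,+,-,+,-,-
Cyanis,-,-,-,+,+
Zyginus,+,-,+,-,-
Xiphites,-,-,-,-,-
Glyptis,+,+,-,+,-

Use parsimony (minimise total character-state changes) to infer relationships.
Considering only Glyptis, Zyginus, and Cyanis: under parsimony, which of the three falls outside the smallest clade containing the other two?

Cyanis

Character polarity is set by the outgroup: the derived state is whichever differs from the outgroup's state, so for C5 the derived state is '-', and for the remaining characters it is '+'.
C1: derived state '+' in Dromoma, Glyptis, and Zyginus only — synapomorphy for {Dromoma, Glyptis, Zyginus}.
C2 (derived state '+') is unique to Glyptis (autapomorphy; uninformative for grouping).
C3: derived state '+' in Dromoma and Zyginus only — synapomorphy for {Dromoma, Zyginus}.
C4 (state '+') occurs in Cyanis and Glyptis but conflicts with the nesting implied by the other characters — most parsimoniously interpreted as homoplasy.
Only Dromoma, Glyptis, Xiphites, and Zyginus show the derived state '-' for C5, supporting them as a clade.
Most parsimonious ingroup topology: ((((Dromoma,Zyginus),Glyptis),Xiphites),Cyanis).
Zyginus and Glyptis share a more recent common ancestor with each other than either does with Cyanis, so Cyanis is the least closely related of the three.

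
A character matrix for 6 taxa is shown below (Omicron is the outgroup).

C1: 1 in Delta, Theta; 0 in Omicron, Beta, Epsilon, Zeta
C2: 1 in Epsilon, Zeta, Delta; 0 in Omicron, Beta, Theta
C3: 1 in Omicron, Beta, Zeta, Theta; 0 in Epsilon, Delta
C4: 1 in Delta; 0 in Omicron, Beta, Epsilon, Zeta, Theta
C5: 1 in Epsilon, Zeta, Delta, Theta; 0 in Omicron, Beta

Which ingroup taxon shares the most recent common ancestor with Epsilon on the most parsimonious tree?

Character polarity is set by the outgroup: the derived state is whichever differs from the outgroup's state, so for C3 the derived state is '0', and for the remaining characters it is '1'.
C1 (state '1') occurs in Delta and Theta but conflicts with the nesting implied by the other characters — most parsimoniously interpreted as homoplasy.
Only Delta, Epsilon, and Zeta show the derived state '1' for C2, supporting them as a clade.
C3: derived state '0' in Delta and Epsilon only — synapomorphy for {Delta, Epsilon}.
C4 (derived state '1') is unique to Delta (autapomorphy; uninformative for grouping).
Only Delta, Epsilon, Theta, and Zeta show the derived state '1' for C5, supporting them as a clade.
Most parsimonious ingroup topology: (Beta,(((Epsilon,Delta),Zeta),Theta)).
Epsilon and Delta form a cherry on this tree, so they are sister taxa.

Delta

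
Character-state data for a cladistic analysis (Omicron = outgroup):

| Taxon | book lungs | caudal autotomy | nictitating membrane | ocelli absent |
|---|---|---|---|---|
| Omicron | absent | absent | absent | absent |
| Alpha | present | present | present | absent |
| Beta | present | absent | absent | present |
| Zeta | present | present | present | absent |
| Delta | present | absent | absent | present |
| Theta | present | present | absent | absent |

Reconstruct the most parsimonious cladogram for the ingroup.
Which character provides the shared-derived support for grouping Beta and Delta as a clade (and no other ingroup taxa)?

ocelli absent

The outgroup has state 'absent' for every character, so 'present' is the derived state throughout.
All ingroup taxa share the derived state 'present' for book lungs; it defines the ingroup but does not resolve relationships within it.
caudal autotomy (derived state 'present') is shared by Alpha, Theta, and Zeta — a synapomorphy uniting that clade.
nictitating membrane (derived state 'present') is shared by Alpha and Zeta — a synapomorphy uniting that clade.
Only Beta and Delta show the derived state 'present' for ocelli absent, supporting them as a clade.
Most parsimonious ingroup topology: (((Alpha,Zeta),Theta),(Beta,Delta)).
The clade {Beta, Delta} is supported by ocelli absent: its derived state 'present' occurs in exactly those taxa and in no other taxon (including the outgroup).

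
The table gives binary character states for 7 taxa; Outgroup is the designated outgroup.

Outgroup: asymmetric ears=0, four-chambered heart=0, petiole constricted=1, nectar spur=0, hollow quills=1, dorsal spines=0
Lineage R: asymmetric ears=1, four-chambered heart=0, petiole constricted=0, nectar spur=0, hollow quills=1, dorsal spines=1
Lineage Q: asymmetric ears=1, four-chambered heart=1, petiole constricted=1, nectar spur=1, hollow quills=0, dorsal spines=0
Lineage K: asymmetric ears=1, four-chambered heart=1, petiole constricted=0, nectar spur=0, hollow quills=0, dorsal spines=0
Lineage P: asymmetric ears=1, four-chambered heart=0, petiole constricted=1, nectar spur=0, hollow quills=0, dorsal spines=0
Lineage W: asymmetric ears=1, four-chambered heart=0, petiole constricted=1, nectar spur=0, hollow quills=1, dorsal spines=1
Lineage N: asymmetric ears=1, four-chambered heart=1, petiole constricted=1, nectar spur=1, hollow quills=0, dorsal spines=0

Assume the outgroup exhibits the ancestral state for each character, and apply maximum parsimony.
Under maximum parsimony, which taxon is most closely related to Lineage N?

Lineage Q

Character polarity is set by the outgroup: the derived state is whichever differs from the outgroup's state, so for petiole constricted, hollow quills the derived state is '0', and for the remaining characters it is '1'.
All ingroup taxa share the derived state '1' for asymmetric ears; it defines the ingroup but does not resolve relationships within it.
Only Lineage K, Lineage N, and Lineage Q show the derived state '1' for four-chambered heart, supporting them as a clade.
petiole constricted (state '0') occurs in Lineage K and Lineage R but conflicts with the nesting implied by the other characters — most parsimoniously interpreted as homoplasy.
nectar spur (derived state '1') is shared by Lineage N and Lineage Q — a synapomorphy uniting that clade.
hollow quills: derived state '0' in Lineage K, Lineage N, Lineage P, and Lineage Q only — synapomorphy for {Lineage K, Lineage N, Lineage P, Lineage Q}.
dorsal spines (derived state '1') is shared by Lineage R and Lineage W — a synapomorphy uniting that clade.
Most parsimonious ingroup topology: ((Lineage R,Lineage W),(((Lineage Q,Lineage N),Lineage K),Lineage P)).
Lineage N and Lineage Q form a cherry on this tree, so they are sister taxa.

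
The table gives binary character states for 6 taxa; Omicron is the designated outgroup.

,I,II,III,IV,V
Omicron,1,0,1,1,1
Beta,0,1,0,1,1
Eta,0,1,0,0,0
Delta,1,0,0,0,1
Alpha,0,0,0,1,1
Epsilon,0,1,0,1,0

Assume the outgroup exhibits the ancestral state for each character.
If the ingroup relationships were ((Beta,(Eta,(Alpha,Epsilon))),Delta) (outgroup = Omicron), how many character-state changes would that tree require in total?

8

Map each character onto ((Beta,(Eta,(Alpha,Epsilon))),Delta) (rooted by Omicron) and count the minimum state changes it requires (Fitch parsimony):
I: 1; II: 2; III: 1; IV: 2; V: 2.
Total tree length = 8.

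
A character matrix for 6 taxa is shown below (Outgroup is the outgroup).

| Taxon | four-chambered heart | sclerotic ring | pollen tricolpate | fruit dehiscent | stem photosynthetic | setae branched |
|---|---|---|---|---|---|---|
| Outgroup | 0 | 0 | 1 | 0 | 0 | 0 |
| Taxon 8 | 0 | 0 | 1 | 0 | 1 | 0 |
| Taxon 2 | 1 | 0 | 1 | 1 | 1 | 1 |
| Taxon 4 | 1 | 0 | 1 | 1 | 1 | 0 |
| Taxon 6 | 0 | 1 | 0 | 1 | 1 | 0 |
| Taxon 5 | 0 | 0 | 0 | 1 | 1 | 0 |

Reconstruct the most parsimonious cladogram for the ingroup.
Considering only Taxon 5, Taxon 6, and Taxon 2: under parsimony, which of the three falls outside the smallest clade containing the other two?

Character polarity is set by the outgroup: the derived state is whichever differs from the outgroup's state, so for pollen tricolpate the derived state is '0', and for the remaining characters it is '1'.
four-chambered heart (derived state '1') is shared by Taxon 2 and Taxon 4 — a synapomorphy uniting that clade.
sclerotic ring (derived state '1') is unique to Taxon 6 (autapomorphy; uninformative for grouping).
pollen tricolpate (derived state '0') is shared by Taxon 5 and Taxon 6 — a synapomorphy uniting that clade.
Only Taxon 2, Taxon 4, Taxon 5, and Taxon 6 show the derived state '1' for fruit dehiscent, supporting them as a clade.
stem photosynthetic (derived state '1') is shared by all ingroup taxa — unites the whole ingroup.
setae branched (derived state '1') is unique to Taxon 2 (autapomorphy; uninformative for grouping).
Most parsimonious ingroup topology: (Taxon 8,((Taxon 2,Taxon 4),(Taxon 6,Taxon 5))).
Taxon 5 and Taxon 6 share a more recent common ancestor with each other than either does with Taxon 2, so Taxon 2 is the least closely related of the three.

Taxon 2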